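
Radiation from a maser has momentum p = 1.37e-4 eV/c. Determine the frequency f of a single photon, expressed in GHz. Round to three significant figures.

33.1 GHz

Use h = 6.62607015e-34 J·s, c = 2.99792458e8 m/s, 1 eV = 1.602176634e-19 J.
In SI units: p = 1.37e-4 eV/c = 7.3217e-32 kg·m/s.
Since f = pc/h for a photon, f = 3.313e10 Hz.
Converting to GHz: f = 33.13 GHz ≈ 33.1 GHz.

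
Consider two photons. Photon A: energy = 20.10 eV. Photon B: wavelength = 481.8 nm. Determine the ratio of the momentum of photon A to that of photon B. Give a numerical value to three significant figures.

p_A = 1.074e-26 kg·m/s (from energy = 20.10 eV, via p = E/c).
p_B = 1.375e-27 kg·m/s (from wavelength = 481.8 nm, via p = h/λ).
Ratio = 1.074e-26 / 1.375e-27 = 7.81.

7.81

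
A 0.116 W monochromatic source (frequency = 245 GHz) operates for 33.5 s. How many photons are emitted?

2.39e22 photons

Total energy: E_total = P·t = 0.116 × 33.5 = 3.886 J.
Per-photon energy: E = 1.623e-22 J.
N = E_total / E_photon = 2.39e22.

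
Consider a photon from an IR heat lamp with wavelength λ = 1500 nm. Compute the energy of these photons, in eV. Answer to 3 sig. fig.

Use h = 6.62607015e-34 J·s, c = 2.99792458e8 m/s, 1 eV = 1.602176634e-19 J.
Convert to SI: λ = 1500 nm = 1.5e-6 m.
The photon relation is E = hc/λ, giving E = 1.324e-19 J.
Converting to eV: E = 0.8266 eV ≈ 0.827 eV.

0.827 eV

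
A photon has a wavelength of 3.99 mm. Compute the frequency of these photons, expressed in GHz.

First convert: λ = 3.99 mm = 0.00399 m.
The photon relation is f = c/λ, giving f = 7.514·10^10 Hz.
Converting to GHz: f = 75.14 GHz ≈ 75.1 GHz.

75.1 GHz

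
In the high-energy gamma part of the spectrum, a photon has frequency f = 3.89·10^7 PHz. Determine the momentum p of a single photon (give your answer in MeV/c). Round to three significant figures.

In SI units: f = 3.89·10^7 PHz = 3.89·10^22 Hz.
Apply p = hf/c: p = 8.598·10^-20 kg·m/s.
Converting to MeV/c: p = 160.9 MeV/c ≈ 161 MeV/c.

161 MeV/c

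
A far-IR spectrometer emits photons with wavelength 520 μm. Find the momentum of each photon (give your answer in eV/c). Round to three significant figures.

(h = 6.62607015e-34 J·s, c = 2.99792458e8 m/s, 1 eV = 1.602176634e-19 J.)
Convert to SI: λ = 520 μm = 5.2e-4 m.
Apply p = h/λ: p = 1.274e-30 kg·m/s.
Converting to eV/c: p = 0.002384 eV/c ≈ 2.38e-3 eV/c.

2.38e-3 eV/c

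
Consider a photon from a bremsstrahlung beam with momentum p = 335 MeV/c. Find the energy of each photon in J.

(c = 2.99792458e8 m/s, 1 eV = 1.602176634e-19 J.)
In SI units: p = 335 MeV/c = 1.7903e-19 kg·m/s.
The photon relation is E = pc, giving E = 5.367e-11 J.
So E ≈ 5.37e-11 J.

5.37e-11 J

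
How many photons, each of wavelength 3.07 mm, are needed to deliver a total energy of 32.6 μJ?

5.04 × 10^17 photons

Per-photon energy: E = 6.471 × 10^-23 J (from wavelength = 3.07 mm).
N = E_total / E_photon = 3.26 × 10^-5 J / 6.471 × 10^-23 J = 5.04 × 10^17.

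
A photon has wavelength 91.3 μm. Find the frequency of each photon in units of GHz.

(c = 2.99792458 × 10^8 m/s.)
Convert to SI: λ = 91.3 μm = 9.13 × 10^-5 m.
For a photon f = c/λ, so f = 3.284 × 10^12 Hz.
Converting to GHz: f = 3284 GHz ≈ 3280 GHz.

3280 GHz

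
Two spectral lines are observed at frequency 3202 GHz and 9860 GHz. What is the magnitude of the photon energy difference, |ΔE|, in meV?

Using E = hf: E₁ = 2.1217 × 10^-21 J, E₂ = 6.5333 × 10^-21 J.
|ΔE| = |2.1217 × 10^-21 − 6.5333 × 10^-21| = 4.41 × 10^-21 J = 27.5 meV.

27.5 meV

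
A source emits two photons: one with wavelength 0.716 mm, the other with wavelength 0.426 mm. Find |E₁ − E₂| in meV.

Using E = hc/λ: E₁ = 2.774·10^-22 J, E₂ = 4.663·10^-22 J.
|ΔE| = |2.774·10^-22 − 4.663·10^-22| = 1.89·10^-22 J = 1.18 meV.

1.18 meV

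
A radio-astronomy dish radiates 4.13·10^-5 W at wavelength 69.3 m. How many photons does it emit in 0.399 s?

Total energy: E_total = P·t = 4.13·10^-5 × 0.399 = 1.648·10^-5 J.
Per-photon energy: E = 2.866·10^-27 J.
N = E_total / E_photon = 5.75·10^21.

5.75·10^21 photons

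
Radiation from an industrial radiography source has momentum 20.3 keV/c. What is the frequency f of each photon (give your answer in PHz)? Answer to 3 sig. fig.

4910 PHz

In SI units: p = 20.3 keV/c = 1.0849e-23 kg·m/s.
The photon relation is f = pc/h, giving f = 4.909e18 Hz.
Converting to PHz: f = 4909 PHz ≈ 4910 PHz.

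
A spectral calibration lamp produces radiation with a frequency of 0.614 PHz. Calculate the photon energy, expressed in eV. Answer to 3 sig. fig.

Convert to SI: f = 0.614 PHz = 6.14 × 10^14 Hz.
Since E = hf for a photon, E = 4.068 × 10^-19 J.
Converting to eV: E = 2.539 eV ≈ 2.54 eV.

2.54 eV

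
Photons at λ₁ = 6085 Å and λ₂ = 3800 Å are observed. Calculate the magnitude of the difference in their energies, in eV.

Using E = hc/λ: E₁ = 3.2645e-19 J, E₂ = 5.2275e-19 J.
|ΔE| = |3.2645e-19 − 5.2275e-19| = 1.96e-19 J = 1.23 eV.

1.23 eV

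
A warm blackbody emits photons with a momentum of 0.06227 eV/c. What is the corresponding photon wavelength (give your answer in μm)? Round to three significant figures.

Convert to SI: p = 0.06227 eV/c = 3.3279 × 10^-29 kg·m/s.
For a photon λ = h/p, so λ = 1.991 × 10^-5 m.
Converting to μm: λ = 19.91 μm ≈ 19.9 μm.

19.9 μm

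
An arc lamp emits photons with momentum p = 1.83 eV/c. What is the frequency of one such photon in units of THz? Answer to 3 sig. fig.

442 THz

Use h = 6.62607015e-34 J·s, c = 2.99792458e8 m/s, 1 eV = 1.602176634e-19 J.
Convert to SI: p = 1.83 eV/c = 9.7800e-28 kg·m/s.
Apply f = pc/h: f = 4.425e14 Hz.
Converting to THz: f = 442.5 THz ≈ 442 THz.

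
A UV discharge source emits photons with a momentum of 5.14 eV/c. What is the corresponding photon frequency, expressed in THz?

1240 THz

Convert to SI: p = 5.14 eV/c = 2.7470e-27 kg·m/s.
Since f = pc/h for a photon, f = 1.243e15 Hz.
Converting to THz: f = 1243 THz ≈ 1240 THz.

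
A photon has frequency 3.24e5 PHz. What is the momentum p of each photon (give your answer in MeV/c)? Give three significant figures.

1.34 MeV/c

Take h = 6.62607015e-34 J·s, c = 2.99792458e8 m/s, 1 eV = 1.602176634e-19 J.
Convert to SI: f = 3.24e5 PHz = 3.24e20 Hz.
For a photon p = hf/c, so p = 7.161e-22 kg·m/s.
Converting to MeV/c: p = 1.340 MeV/c ≈ 1.34 MeV/c.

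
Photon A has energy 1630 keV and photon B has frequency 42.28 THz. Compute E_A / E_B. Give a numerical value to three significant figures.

9.32e6

E_A = 2.612e-13 J (from energy = 1630 keV, via E given directly).
E_B = 2.802e-20 J (from frequency = 42.28 THz, via E = hf).
Ratio = 2.612e-13 / 2.802e-20 = 9.32e6.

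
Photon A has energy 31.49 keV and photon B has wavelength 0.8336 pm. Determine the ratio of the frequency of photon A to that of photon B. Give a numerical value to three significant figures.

f_A = 7.614 × 10^18 Hz (from energy = 31.49 keV, via f = E/h).
f_B = 3.596 × 10^20 Hz (from wavelength = 0.8336 pm, via f = c/λ).
Ratio = 7.614 × 10^18 / 3.596 × 10^20 = 0.0212.

0.0212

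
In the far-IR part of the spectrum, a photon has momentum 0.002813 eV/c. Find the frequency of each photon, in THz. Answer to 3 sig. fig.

0.680 THz

First convert: p = 0.002813 eV/c = 1.5033e-30 kg·m/s.
Apply f = pc/h: f = 6.802e11 Hz.
Converting to THz: f = 0.6802 THz ≈ 0.680 THz.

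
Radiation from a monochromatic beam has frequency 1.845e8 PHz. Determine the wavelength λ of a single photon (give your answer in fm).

Take c = 2.99792458e8 m/s.
In SI units: f = 1.845e8 PHz = 1.845e23 Hz.
The photon relation is λ = c/f, giving λ = 1.625e-15 m.
Converting to fm: λ = 1.625 fm ≈ 1.62 fm.

1.62 fm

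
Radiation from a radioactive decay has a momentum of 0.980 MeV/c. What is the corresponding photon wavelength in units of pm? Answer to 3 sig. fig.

1.27 pm

First convert: p = 0.980 MeV/c = 5.2374·10^-22 kg·m/s.
The photon relation is λ = h/p, giving λ = 1.265·10^-12 m.
Converting to pm: λ = 1.265 pm ≈ 1.27 pm.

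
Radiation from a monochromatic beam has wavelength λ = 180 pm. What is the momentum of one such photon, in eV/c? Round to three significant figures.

Use h = 6.62607015e-34 J·s, c = 2.99792458e8 m/s, 1 eV = 1.602176634e-19 J.
Convert to SI: λ = 180 pm = 1.80e-10 m.
The photon relation is p = h/λ, giving p = 3.681e-24 kg·m/s.
Converting to eV/c: p = 6888 eV/c ≈ 6890 eV/c.

6890 eV/c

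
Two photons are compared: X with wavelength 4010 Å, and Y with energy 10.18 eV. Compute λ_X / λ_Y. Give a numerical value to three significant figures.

λ_X = 4.010·10^-7 m (from wavelength = 4010 Å, via λ given directly).
λ_Y = 1.218·10^-7 m (from energy = 10.18 eV, via λ = hc/E).
Ratio = 4.010·10^-7 / 1.218·10^-7 = 3.29.

3.29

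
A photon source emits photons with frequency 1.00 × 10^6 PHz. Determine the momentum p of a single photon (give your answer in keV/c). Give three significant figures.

4140 keV/c

Convert to SI: f = 1.00 × 10^6 PHz = 1.00 × 10^21 Hz.
The photon relation is p = hf/c, giving p = 2.210 × 10^-21 kg·m/s.
Converting to keV/c: p = 4136 keV/c ≈ 4140 keV/c.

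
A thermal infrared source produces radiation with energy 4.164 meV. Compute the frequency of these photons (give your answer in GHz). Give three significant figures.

Take h = 6.62607015·10^-34 J·s, 1 eV = 1.602176634·10^-19 J.
In SI units: E = 4.164 meV = 6.6715·10^-22 J.
For a photon f = E/h, so f = 1.007·10^12 Hz.
Converting to GHz: f = 1007 GHz ≈ 1010 GHz.

1010 GHz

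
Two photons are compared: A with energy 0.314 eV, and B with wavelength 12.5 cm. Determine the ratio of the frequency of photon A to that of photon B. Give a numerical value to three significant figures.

f_A = 7.592e13 Hz (from energy = 0.314 eV, via f = E/h).
f_B = 2.398e9 Hz (from wavelength = 12.5 cm, via f = c/λ).
Ratio = 7.592e13 / 2.398e9 = 3.17e4.

3.17e4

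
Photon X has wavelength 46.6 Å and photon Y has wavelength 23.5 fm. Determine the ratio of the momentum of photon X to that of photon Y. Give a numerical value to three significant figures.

p_X = 1.422e-25 kg·m/s (from wavelength = 46.6 Å, via p = h/λ).
p_Y = 2.820e-20 kg·m/s (from wavelength = 23.5 fm, via p = h/λ).
Ratio = 1.422e-25 / 2.820e-20 = 5.04e-6.

5.04e-6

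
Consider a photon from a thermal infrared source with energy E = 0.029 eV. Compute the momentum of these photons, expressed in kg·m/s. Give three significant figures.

Take c = 2.99792458·10^8 m/s, 1 eV = 1.602176634·10^-19 J.
Convert to SI: E = 0.029 eV = 4.6463·10^-21 J.
Apply p = E/c: p = 1.550·10^-29 kg·m/s.
So p ≈ 1.55·10^-29 kg·m/s.

1.55·10^-29 kg·m/s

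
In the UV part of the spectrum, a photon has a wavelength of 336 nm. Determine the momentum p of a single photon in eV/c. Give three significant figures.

Convert to SI: λ = 336 nm = 3.36 × 10^-7 m.
Apply p = h/λ: p = 1.972 × 10^-27 kg·m/s.
Converting to eV/c: p = 3.690 eV/c ≈ 3.69 eV/c.

3.69 eV/c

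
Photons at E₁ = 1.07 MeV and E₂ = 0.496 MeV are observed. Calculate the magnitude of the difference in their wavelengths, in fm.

Using λ = hc/E: λ₁ = 1.159e-12 m, λ₂ = 2.500e-12 m.
|Δλ| = |1.159e-12 − 2.500e-12| = 1.34e-12 m = 1340 fm.

1340 fm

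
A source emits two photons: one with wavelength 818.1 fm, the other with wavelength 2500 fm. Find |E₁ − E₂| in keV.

Using E = hc/λ: E₁ = 2.4281 × 10^-13 J, E₂ = 7.9458 × 10^-14 J.
|ΔE| = |2.4281 × 10^-13 − 7.9458 × 10^-14| = 1.63 × 10^-13 J = 1020 keV.

1020 keV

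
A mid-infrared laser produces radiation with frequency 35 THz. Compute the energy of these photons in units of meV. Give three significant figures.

First convert: f = 35 THz = 3.5e13 Hz.
Since E = hf for a photon, E = 2.319e-20 J.
Converting to meV: E = 144.7 meV ≈ 145 meV.

145 meV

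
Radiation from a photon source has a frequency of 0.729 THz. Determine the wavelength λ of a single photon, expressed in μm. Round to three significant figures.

411 μm

In SI units: f = 0.729 THz = 7.29e11 Hz.
Apply λ = c/f: λ = 4.112e-4 m.
Converting to μm: λ = 411.2 μm ≈ 411 μm.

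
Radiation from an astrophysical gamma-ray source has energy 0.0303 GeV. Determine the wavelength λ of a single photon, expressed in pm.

0.0409 pm

First convert: E = 0.0303 GeV = 4.8546e-12 J.
Since λ = hc/E for a photon, λ = 4.092e-14 m.
Converting to pm: λ = 0.04092 pm ≈ 0.0409 pm.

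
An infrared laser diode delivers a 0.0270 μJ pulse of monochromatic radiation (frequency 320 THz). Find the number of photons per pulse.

Per-photon energy: E = 2.120e-19 J (from frequency = 320 THz).
N = E_total / E_photon = 2.70e-8 J / 2.120e-19 J = 1.27e11.

1.27e11 photons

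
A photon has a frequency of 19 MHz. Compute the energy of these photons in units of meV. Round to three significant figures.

7.86e-5 meV

Use h = 6.62607015e-34 J·s, 1 eV = 1.602176634e-19 J.
In SI units: f = 19 MHz = 1.9e7 Hz.
Since E = hf for a photon, E = 1.259e-26 J.
Converting to meV: E = 7.858e-5 meV ≈ 7.86e-5 meV.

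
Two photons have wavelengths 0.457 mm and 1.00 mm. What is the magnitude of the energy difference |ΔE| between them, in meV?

Using E = hc/λ: E₁ = 4.347e-22 J, E₂ = 1.986e-22 J.
|ΔE| = |4.347e-22 − 1.986e-22| = 2.36e-22 J = 1.47 meV.

1.47 meV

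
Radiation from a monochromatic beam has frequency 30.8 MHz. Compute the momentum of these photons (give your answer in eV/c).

1.27 × 10^-7 eV/c

Use h = 6.62607015 × 10^-34 J·s, c = 2.99792458 × 10^8 m/s, 1 eV = 1.602176634 × 10^-19 J.
In SI units: f = 30.8 MHz = 3.08 × 10^7 Hz.
For a photon p = hf/c, so p = 6.807 × 10^-35 kg·m/s.
Converting to eV/c: p = 1.274 × 10^-7 eV/c ≈ 1.27 × 10^-7 eV/c.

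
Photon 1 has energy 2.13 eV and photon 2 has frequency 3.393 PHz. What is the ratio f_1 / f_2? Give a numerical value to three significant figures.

0.152

f_1 = 5.150·10^14 Hz (from energy = 2.13 eV, via f = E/h).
f_2 = 3.393·10^15 Hz (from frequency = 3.393 PHz, via f given directly).
Ratio = 5.150·10^14 / 3.393·10^15 = 0.152.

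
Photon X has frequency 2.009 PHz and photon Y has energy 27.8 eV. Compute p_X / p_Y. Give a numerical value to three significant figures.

0.299

p_X = 4.440 × 10^-27 kg·m/s (from frequency = 2.009 PHz, via p = hf/c).
p_Y = 1.486 × 10^-26 kg·m/s (from energy = 27.8 eV, via p = E/c).
Ratio = 4.440 × 10^-27 / 1.486 × 10^-26 = 0.299.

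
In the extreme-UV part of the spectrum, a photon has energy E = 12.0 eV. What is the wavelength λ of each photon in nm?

Use h = 6.62607015e-34 J·s, c = 2.99792458e8 m/s, 1 eV = 1.602176634e-19 J.
First convert: E = 12.0 eV = 1.9226e-18 J.
The photon relation is λ = hc/E, giving λ = 1.033e-7 m.
Converting to nm: λ = 103.3 nm ≈ 103 nm.

103 nm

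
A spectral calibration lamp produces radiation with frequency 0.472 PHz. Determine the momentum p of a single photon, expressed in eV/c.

1.95 eV/c

Take h = 6.62607015e-34 J·s, c = 2.99792458e8 m/s, 1 eV = 1.602176634e-19 J.
First convert: f = 0.472 PHz = 4.72e14 Hz.
Apply p = hf/c: p = 1.043e-27 kg·m/s.
Converting to eV/c: p = 1.952 eV/c ≈ 1.95 eV/c.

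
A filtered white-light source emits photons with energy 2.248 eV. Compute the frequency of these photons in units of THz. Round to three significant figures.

544 THz

Convert to SI: E = 2.248 eV = 3.6017·10^-19 J.
Apply f = E/h: f = 5.436·10^14 Hz.
Converting to THz: f = 543.6 THz ≈ 544 THz.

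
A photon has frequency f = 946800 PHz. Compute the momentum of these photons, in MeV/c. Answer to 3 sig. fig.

3.92 MeV/c

Use h = 6.62607015·10^-34 J·s, c = 2.99792458·10^8 m/s, 1 eV = 1.602176634·10^-19 J.
First convert: f = 946800 PHz = 9.468·10^20 Hz.
The photon relation is p = hf/c, giving p = 2.093·10^-21 kg·m/s.
Converting to MeV/c: p = 3.916 MeV/c ≈ 3.92 MeV/c.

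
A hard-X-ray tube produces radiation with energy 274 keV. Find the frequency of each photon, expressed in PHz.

6.63e4 PHz

Convert to SI: E = 274 keV = 4.3900e-14 J.
Apply f = E/h: f = 6.625e19 Hz.
Converting to PHz: f = 66250 PHz ≈ 6.63e4 PHz.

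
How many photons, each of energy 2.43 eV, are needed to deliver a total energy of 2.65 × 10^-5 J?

Per-photon energy: E = 3.893 × 10^-19 J (from energy = 2.43 eV).
N = E_total / E_photon = 2.65 × 10^-5 J / 3.893 × 10^-19 J = 6.81 × 10^13.

6.81 × 10^13 photons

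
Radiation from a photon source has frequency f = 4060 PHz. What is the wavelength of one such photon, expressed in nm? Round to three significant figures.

Convert to SI: f = 4060 PHz = 4.06·10^18 Hz.
The photon relation is λ = c/f, giving λ = 7.384·10^-11 m.
Converting to nm: λ = 0.07384 nm ≈ 0.0738 nm.

0.0738 nm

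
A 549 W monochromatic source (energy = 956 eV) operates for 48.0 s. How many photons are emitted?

Total energy: E_total = P·t = 549 × 48.0 = 26350 J.
Per-photon energy: E = 1.532e-16 J.
N = E_total / E_photon = 1.72e20.

1.72e20 photons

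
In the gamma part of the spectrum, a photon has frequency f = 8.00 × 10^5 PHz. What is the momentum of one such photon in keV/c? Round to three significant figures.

3310 keV/c

Use h = 6.62607015 × 10^-34 J·s, c = 2.99792458 × 10^8 m/s, 1 eV = 1.602176634 × 10^-19 J.
Convert to SI: f = 8.00 × 10^5 PHz = 8.00 × 10^20 Hz.
The photon relation is p = hf/c, giving p = 1.768 × 10^-21 kg·m/s.
Converting to keV/c: p = 3309 keV/c ≈ 3310 keV/c.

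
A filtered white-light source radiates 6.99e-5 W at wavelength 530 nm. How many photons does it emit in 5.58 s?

1.04e15 photons

Total energy: E_total = P·t = 6.99e-5 × 5.58 = 3.900e-4 J.
Per-photon energy: E = 3.748e-19 J.
N = E_total / E_photon = 1.04e15.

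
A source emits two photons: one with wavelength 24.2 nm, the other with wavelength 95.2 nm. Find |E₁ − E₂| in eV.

Using E = hc/λ: E₁ = 8.208e-18 J, E₂ = 2.087e-18 J.
|ΔE| = |8.208e-18 − 2.087e-18| = 6.12e-18 J = 38.2 eV.

38.2 eV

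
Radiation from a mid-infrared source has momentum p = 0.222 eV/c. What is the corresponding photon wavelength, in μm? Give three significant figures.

5.58 μm

First convert: p = 0.222 eV/c = 1.1864 × 10^-28 kg·m/s.
For a photon λ = h/p, so λ = 5.585 × 10^-6 m.
Converting to μm: λ = 5.585 μm ≈ 5.58 μm.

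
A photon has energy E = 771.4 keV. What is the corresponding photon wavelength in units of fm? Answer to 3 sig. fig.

1610 fm

(h = 6.62607015 × 10^-34 J·s, c = 2.99792458 × 10^8 m/s, 1 eV = 1.602176634 × 10^-19 J.)
First convert: E = 771.4 keV = 1.2359 × 10^-13 J.
For a photon λ = hc/E, so λ = 1.607 × 10^-12 m.
Converting to fm: λ = 1607 fm ≈ 1610 fm.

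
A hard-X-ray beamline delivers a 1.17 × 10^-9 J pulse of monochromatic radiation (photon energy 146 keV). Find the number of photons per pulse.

5.00 × 10^4 photons

Per-photon energy: E = 2.339 × 10^-14 J (from energy = 146 keV).
N = E_total / E_photon = 1.17 × 10^-9 J / 2.339 × 10^-14 J = 50000.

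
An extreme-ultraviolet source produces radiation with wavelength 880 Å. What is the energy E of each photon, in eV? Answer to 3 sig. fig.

14.1 eV

Take h = 6.62607015e-34 J·s, c = 2.99792458e8 m/s, 1 eV = 1.602176634e-19 J.
Convert to SI: λ = 880 Å = 8.8e-8 m.
For a photon E = hc/λ, so E = 2.257e-18 J.
Converting to eV: E = 14.09 eV ≈ 14.1 eV.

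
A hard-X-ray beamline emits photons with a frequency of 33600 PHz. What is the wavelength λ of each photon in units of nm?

Use c = 2.99792458e8 m/s.
In SI units: f = 33600 PHz = 3.36e19 Hz.
For a photon λ = c/f, so λ = 8.922e-12 m.
Converting to nm: λ = 0.008922 nm ≈ 8.92e-3 nm.

8.92e-3 nm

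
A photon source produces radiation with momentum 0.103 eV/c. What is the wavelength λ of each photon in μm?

12.0 μm

In SI units: p = 0.103 eV/c = 5.5046 × 10^-29 kg·m/s.
The photon relation is λ = h/p, giving λ = 1.204 × 10^-5 m.
Converting to μm: λ = 12.04 μm ≈ 12.0 μm.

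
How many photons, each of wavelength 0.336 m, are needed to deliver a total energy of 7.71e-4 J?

Per-photon energy: E = 5.912e-25 J (from wavelength = 0.336 m).
N = E_total / E_photon = 7.71e-4 J / 5.912e-25 J = 1.30e21.

1.30e21 photons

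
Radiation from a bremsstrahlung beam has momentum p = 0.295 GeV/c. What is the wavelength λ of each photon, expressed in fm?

4.20 fm

Use h = 6.62607015e-34 J·s, c = 2.99792458e8 m/s, 1 eV = 1.602176634e-19 J.
In SI units: p = 0.295 GeV/c = 1.5766e-19 kg·m/s.
Since λ = h/p for a photon, λ = 4.203e-15 m.
Converting to fm: λ = 4.203 fm ≈ 4.20 fm.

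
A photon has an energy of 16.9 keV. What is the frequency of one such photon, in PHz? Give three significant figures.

In SI units: E = 16.9 keV = 2.7077 × 10^-15 J.
Apply f = E/h: f = 4.086 × 10^18 Hz.
Converting to PHz: f = 4086 PHz ≈ 4090 PHz.

4090 PHz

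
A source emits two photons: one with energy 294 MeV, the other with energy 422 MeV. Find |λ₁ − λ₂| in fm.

Using λ = hc/E: λ₁ = 4.217·10^-15 m, λ₂ = 2.938·10^-15 m.
|Δλ| = |4.217·10^-15 − 2.938·10^-15| = 1.28·10^-15 m = 1.28 fm.

1.28 fm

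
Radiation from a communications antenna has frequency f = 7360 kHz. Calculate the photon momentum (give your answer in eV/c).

First convert: f = 7360 kHz = 7.36 × 10^6 Hz.
The photon relation is p = hf/c, giving p = 1.627 × 10^-35 kg·m/s.
Converting to eV/c: p = 3.044 × 10^-8 eV/c ≈ 3.04 × 10^-8 eV/c.

3.04 × 10^-8 eV/c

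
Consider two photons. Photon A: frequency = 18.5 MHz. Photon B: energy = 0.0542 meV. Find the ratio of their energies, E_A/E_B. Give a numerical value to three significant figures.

E_A = 1.226·10^-26 J (from frequency = 18.5 MHz, via E = hf).
E_B = 8.684·10^-24 J (from energy = 0.0542 meV, via E given directly).
Ratio = 1.226·10^-26 / 8.684·10^-24 = 1.41·10^-3.

1.41·10^-3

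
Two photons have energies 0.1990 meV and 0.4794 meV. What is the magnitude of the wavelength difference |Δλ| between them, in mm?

3.64 mm

Using λ = hc/E: λ₁ = 0.0062304 m, λ₂ = 0.0025862 m.
|Δλ| = |0.0062304 − 0.0025862| = 0.00364 m = 3.64 mm.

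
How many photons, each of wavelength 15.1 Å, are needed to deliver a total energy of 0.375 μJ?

2.85 × 10^9 photons

Per-photon energy: E = 1.316 × 10^-16 J (from wavelength = 15.1 Å).
N = E_total / E_photon = 3.75 × 10^-7 J / 1.316 × 10^-16 J = 2.85 × 10^9.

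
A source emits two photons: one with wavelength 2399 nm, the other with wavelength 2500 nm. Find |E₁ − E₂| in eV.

0.0209 eV

Using E = hc/λ: E₁ = 8.2803e-20 J, E₂ = 7.9458e-20 J.
|ΔE| = |8.2803e-20 − 7.9458e-20| = 3.35e-21 J = 0.0209 eV.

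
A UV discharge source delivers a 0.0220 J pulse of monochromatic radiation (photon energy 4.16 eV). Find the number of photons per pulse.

3.30 × 10^16 photons

Per-photon energy: E = 6.665 × 10^-19 J (from energy = 4.16 eV).
N = E_total / E_photon = 0.0220 J / 6.665 × 10^-19 J = 3.30 × 10^16.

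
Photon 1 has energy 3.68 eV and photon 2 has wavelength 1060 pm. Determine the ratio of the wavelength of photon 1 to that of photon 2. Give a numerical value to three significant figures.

λ_1 = 3.369 × 10^-7 m (from energy = 3.68 eV, via λ = hc/E).
λ_2 = 1.060 × 10^-9 m (from wavelength = 1060 pm, via λ given directly).
Ratio = 3.369 × 10^-7 / 1.060 × 10^-9 = 318.

318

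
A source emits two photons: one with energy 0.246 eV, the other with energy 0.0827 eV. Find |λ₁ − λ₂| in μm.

Using λ = hc/E: λ₁ = 5.040e-6 m, λ₂ = 1.499e-5 m.
|Δλ| = |5.040e-6 − 1.499e-5| = 9.95e-6 m = 9.95 μm.

9.95 μm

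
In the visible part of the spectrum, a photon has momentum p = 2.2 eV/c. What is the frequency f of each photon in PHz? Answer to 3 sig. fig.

Take h = 6.62607015e-34 J·s, c = 2.99792458e8 m/s, 1 eV = 1.602176634e-19 J.
First convert: p = 2.2 eV/c = 1.1757e-27 kg·m/s.
For a photon f = pc/h, so f = 5.320e14 Hz.
Converting to PHz: f = 0.5320 PHz ≈ 0.532 PHz.

0.532 PHz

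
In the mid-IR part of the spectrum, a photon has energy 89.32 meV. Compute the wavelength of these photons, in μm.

In SI units: E = 89.32 meV = 1.4311 × 10^-20 J.
Apply λ = hc/E: λ = 1.388 × 10^-5 m.
Converting to μm: λ = 13.88 μm ≈ 13.9 μm.

13.9 μm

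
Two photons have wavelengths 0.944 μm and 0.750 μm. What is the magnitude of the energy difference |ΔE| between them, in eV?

0.340 eV

Using E = hc/λ: E₁ = 2.104 × 10^-19 J, E₂ = 2.649 × 10^-19 J.
|ΔE| = |2.104 × 10^-19 − 2.649 × 10^-19| = 5.44 × 10^-20 J = 0.340 eV.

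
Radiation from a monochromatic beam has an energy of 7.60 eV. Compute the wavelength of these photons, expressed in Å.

1630 Å

Take h = 6.62607015e-34 J·s, c = 2.99792458e8 m/s, 1 eV = 1.602176634e-19 J.
First convert: E = 7.60 eV = 1.2177e-18 J.
Since λ = hc/E for a photon, λ = 1.631e-7 m.
Converting to Å: λ = 1631 Å ≈ 1630 Å.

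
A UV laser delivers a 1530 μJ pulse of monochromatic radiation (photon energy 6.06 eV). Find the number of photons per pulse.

Per-photon energy: E = 9.709·10^-19 J (from energy = 6.06 eV).
N = E_total / E_photon = 0.00153 J / 9.709·10^-19 J = 1.58·10^15.

1.58·10^15 photons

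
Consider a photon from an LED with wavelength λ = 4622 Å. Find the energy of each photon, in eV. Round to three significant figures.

In SI units: λ = 4622 Å = 4.622 × 10^-7 m.
Since E = hc/λ for a photon, E = 4.298 × 10^-19 J.
Converting to eV: E = 2.682 eV ≈ 2.68 eV.

2.68 eV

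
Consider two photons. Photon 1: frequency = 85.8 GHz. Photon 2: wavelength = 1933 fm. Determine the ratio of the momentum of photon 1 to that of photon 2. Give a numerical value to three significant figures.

p_1 = 1.896e-31 kg·m/s (from frequency = 85.8 GHz, via p = hf/c).
p_2 = 3.428e-22 kg·m/s (from wavelength = 1933 fm, via p = h/λ).
Ratio = 1.896e-31 / 3.428e-22 = 5.53e-10.

5.53e-10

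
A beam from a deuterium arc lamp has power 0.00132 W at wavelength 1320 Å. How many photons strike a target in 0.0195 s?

Total energy: E_total = P·t = 0.00132 × 0.0195 = 2.574·10^-5 J.
Per-photon energy: E = 1.505·10^-18 J.
N = E_total / E_photon = 1.71·10^13.

1.71·10^13 photons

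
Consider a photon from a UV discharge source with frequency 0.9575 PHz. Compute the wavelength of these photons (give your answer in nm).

In SI units: f = 0.9575 PHz = 9.575e14 Hz.
For a photon λ = c/f, so λ = 3.131e-7 m.
Converting to nm: λ = 313.1 nm ≈ 313 nm.

313 nm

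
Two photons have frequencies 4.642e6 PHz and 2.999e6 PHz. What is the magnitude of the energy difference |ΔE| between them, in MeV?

Using E = hf: E₁ = 3.0758e-12 J, E₂ = 1.9872e-12 J.
|ΔE| = |3.0758e-12 − 1.9872e-12| = 1.09e-12 J = 6.79 MeV.

6.79 MeV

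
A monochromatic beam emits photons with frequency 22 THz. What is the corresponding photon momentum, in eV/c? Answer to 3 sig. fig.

In SI units: f = 22 THz = 2.2e13 Hz.
Apply p = hf/c: p = 4.862e-29 kg·m/s.
Converting to eV/c: p = 0.09098 eV/c ≈ 0.0910 eV/c.

0.0910 eV/c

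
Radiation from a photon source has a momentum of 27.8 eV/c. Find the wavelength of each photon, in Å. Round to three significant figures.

446 Å

In SI units: p = 27.8 eV/c = 1.4857·10^-26 kg·m/s.
For a photon λ = h/p, so λ = 4.460·10^-8 m.
Converting to Å: λ = 446.0 Å ≈ 446 Å.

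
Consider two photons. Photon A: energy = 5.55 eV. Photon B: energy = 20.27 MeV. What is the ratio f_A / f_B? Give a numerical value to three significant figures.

f_A = 1.342e15 Hz (from energy = 5.55 eV, via f = E/h).
f_B = 4.901e21 Hz (from energy = 20.27 MeV, via f = E/h).
Ratio = 1.342e15 / 4.901e21 = 2.74e-7.

2.74e-7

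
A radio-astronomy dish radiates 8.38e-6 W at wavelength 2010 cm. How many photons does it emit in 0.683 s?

Total energy: E_total = P·t = 8.38e-6 × 0.683 = 5.724e-6 J.
Per-photon energy: E = 9.883e-27 J.
N = E_total / E_photon = 5.79e20.

5.79e20 photons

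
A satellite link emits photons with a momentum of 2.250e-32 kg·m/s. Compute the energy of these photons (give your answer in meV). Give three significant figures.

Use c = 2.99792458e8 m/s, 1 eV = 1.602176634e-19 J.
For a photon E = pc, so E = 6.745e-24 J.
Converting to meV: E = 0.04210 meV ≈ 0.0421 meV.

0.0421 meV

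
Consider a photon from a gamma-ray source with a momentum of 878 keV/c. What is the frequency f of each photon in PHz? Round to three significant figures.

First convert: p = 878 keV/c = 4.6923e-22 kg·m/s.
Apply f = pc/h: f = 2.123e20 Hz.
Converting to PHz: f = 212300 PHz ≈ 2.12e5 PHz.

2.12e5 PHz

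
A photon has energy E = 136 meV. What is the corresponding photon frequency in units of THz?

Convert to SI: E = 136 meV = 2.1790·10^-20 J.
Apply f = E/h: f = 3.288·10^13 Hz.
Converting to THz: f = 32.88 THz ≈ 32.9 THz.

32.9 THz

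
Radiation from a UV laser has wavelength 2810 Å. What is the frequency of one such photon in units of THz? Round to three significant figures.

1070 THz

(c = 2.99792458e8 m/s.)
In SI units: λ = 2810 Å = 2.81e-7 m.
The photon relation is f = c/λ, giving f = 1.067e15 Hz.
Converting to THz: f = 1067 THz ≈ 1070 THz.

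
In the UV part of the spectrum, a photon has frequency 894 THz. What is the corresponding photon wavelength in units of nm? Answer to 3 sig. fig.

Convert to SI: f = 894 THz = 8.94e14 Hz.
Since λ = c/f for a photon, λ = 3.353e-7 m.
Converting to nm: λ = 335.3 nm ≈ 335 nm.

335 nm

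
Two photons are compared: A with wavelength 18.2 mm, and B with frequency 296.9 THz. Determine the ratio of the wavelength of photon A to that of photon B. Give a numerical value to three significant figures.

1.80 × 10^4

λ_A = 0.01820 m (from wavelength = 18.2 mm, via λ given directly).
λ_B = 1.010 × 10^-6 m (from frequency = 296.9 THz, via λ = c/f).
Ratio = 0.01820 / 1.010 × 10^-6 = 1.80 × 10^4.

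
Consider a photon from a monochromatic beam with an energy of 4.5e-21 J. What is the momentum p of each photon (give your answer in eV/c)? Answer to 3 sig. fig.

The photon relation is p = E/c, giving p = 1.501e-29 kg·m/s.
Converting to eV/c: p = 0.02809 eV/c ≈ 0.0281 eV/c.

0.0281 eV/c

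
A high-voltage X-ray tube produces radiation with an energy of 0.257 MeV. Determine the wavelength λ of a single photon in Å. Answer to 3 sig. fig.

(h = 6.62607015e-34 J·s, c = 2.99792458e8 m/s, 1 eV = 1.602176634e-19 J.)
In SI units: E = 0.257 MeV = 4.1176e-14 J.
Apply λ = hc/E: λ = 4.824e-12 m.
Converting to Å: λ = 0.04824 Å ≈ 0.0482 Å.

0.0482 Å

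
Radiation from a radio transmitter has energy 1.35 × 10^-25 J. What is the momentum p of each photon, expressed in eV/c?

8.43 × 10^-7 eV/c

Take c = 2.99792458 × 10^8 m/s, 1 eV = 1.602176634 × 10^-19 J.
Since p = E/c for a photon, p = 4.503 × 10^-34 kg·m/s.
Converting to eV/c: p = 8.426 × 10^-7 eV/c ≈ 8.43 × 10^-7 eV/c.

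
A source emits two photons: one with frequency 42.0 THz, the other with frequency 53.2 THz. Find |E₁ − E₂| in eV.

0.0463 eV

Using E = hf: E₁ = 2.783e-20 J, E₂ = 3.525e-20 J.
|ΔE| = |2.783e-20 − 3.525e-20| = 7.42e-21 J = 0.0463 eV.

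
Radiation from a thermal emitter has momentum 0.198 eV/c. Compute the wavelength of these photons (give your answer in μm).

Use h = 6.62607015·10^-34 J·s, c = 2.99792458·10^8 m/s, 1 eV = 1.602176634·10^-19 J.
Convert to SI: p = 0.198 eV/c = 1.0582·10^-28 kg·m/s.
For a photon λ = h/p, so λ = 6.262·10^-6 m.
Converting to μm: λ = 6.262 μm ≈ 6.26 μm.

6.26 μm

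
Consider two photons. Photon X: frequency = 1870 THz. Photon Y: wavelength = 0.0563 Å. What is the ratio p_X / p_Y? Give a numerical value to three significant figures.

3.51e-5

p_X = 4.133e-27 kg·m/s (from frequency = 1870 THz, via p = hf/c).
p_Y = 1.177e-22 kg·m/s (from wavelength = 0.0563 Å, via p = h/λ).
Ratio = 4.133e-27 / 1.177e-22 = 3.51e-5.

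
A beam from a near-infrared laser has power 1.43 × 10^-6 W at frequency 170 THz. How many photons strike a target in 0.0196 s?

2.49 × 10^11 photons

Total energy: E_total = P·t = 1.43 × 10^-6 × 0.0196 = 2.803 × 10^-8 J.
Per-photon energy: E = 1.126 × 10^-19 J.
N = E_total / E_photon = 2.49 × 10^11.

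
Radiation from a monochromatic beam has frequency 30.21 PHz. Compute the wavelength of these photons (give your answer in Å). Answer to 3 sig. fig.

Convert to SI: f = 30.21 PHz = 3.021·10^16 Hz.
Since λ = c/f for a photon, λ = 9.924·10^-9 m.
Converting to Å: λ = 99.24 Å ≈ 99.2 Å.

99.2 Å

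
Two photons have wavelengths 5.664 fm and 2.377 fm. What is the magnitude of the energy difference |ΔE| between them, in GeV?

0.303 GeV

Using E = hc/λ: E₁ = 3.5071e-11 J, E₂ = 8.3569e-11 J.
|ΔE| = |3.5071e-11 − 8.3569e-11| = 4.85e-11 J = 0.303 GeV.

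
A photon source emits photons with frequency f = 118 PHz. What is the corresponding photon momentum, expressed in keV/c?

In SI units: f = 118 PHz = 1.18·10^17 Hz.
Since p = hf/c for a photon, p = 2.608·10^-25 kg·m/s.
Converting to keV/c: p = 0.4880 keV/c ≈ 0.488 keV/c.

0.488 keV/c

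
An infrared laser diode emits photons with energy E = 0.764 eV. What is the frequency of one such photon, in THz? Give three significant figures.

185 THz

(h = 6.62607015 × 10^-34 J·s, 1 eV = 1.602176634 × 10^-19 J.)
Convert to SI: E = 0.764 eV = 1.2241 × 10^-19 J.
The photon relation is f = E/h, giving f = 1.847 × 10^14 Hz.
Converting to THz: f = 184.7 THz ≈ 185 THz.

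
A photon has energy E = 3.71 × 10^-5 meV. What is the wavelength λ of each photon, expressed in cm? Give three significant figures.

3340 cm

Convert to SI: E = 3.71 × 10^-5 meV = 5.9441 × 10^-27 J.
The photon relation is λ = hc/E, giving λ = 33.42 m.
Converting to cm: λ = 3342 cm ≈ 3340 cm.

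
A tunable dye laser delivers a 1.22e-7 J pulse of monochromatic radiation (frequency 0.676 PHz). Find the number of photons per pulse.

Per-photon energy: E = 4.479e-19 J (from frequency = 0.676 PHz).
N = E_total / E_photon = 1.22e-7 J / 4.479e-19 J = 2.72e11.

2.72e11 photons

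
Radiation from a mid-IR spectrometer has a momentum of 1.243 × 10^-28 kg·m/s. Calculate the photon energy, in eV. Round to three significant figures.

0.233 eV

Since E = pc for a photon, E = 3.726 × 10^-20 J.
Converting to eV: E = 0.2326 eV ≈ 0.233 eV.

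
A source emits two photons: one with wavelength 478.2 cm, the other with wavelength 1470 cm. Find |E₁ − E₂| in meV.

Using E = hc/λ: E₁ = 4.1540 × 10^-26 J, E₂ = 1.3513 × 10^-26 J.
|ΔE| = |4.1540 × 10^-26 − 1.3513 × 10^-26| = 2.80 × 10^-26 J = 1.75 × 10^-4 meV.

1.75 × 10^-4 meV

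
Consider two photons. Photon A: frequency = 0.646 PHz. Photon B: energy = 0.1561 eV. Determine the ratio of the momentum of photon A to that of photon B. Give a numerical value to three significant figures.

p_A = 1.428e-27 kg·m/s (from frequency = 0.646 PHz, via p = hf/c).
p_B = 8.342e-29 kg·m/s (from energy = 0.1561 eV, via p = E/c).
Ratio = 1.428e-27 / 8.342e-29 = 17.1.

17.1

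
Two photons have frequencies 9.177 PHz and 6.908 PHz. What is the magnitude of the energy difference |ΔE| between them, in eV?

Using E = hf: E₁ = 6.0807e-18 J, E₂ = 4.5773e-18 J.
|ΔE| = |6.0807e-18 − 4.5773e-18| = 1.50e-18 J = 9.38 eV.

9.38 eV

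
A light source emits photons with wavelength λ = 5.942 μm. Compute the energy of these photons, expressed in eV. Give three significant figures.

0.209 eV

First convert: λ = 5.942 μm = 5.942e-6 m.
The photon relation is E = hc/λ, giving E = 3.343e-20 J.
Converting to eV: E = 0.2087 eV ≈ 0.209 eV.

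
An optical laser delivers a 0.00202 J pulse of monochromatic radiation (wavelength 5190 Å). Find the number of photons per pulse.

Per-photon energy: E = 3.827e-19 J (from wavelength = 5190 Å).
N = E_total / E_photon = 0.00202 J / 3.827e-19 J = 5.28e15.

5.28e15 photons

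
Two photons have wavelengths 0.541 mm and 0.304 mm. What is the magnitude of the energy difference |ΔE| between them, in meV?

1.79 meV

Using E = hc/λ: E₁ = 3.672e-22 J, E₂ = 6.534e-22 J.
|ΔE| = |3.672e-22 − 6.534e-22| = 2.86e-22 J = 1.79 meV.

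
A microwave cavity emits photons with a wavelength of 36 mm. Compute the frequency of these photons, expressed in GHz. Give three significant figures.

(c = 2.99792458e8 m/s.)
In SI units: λ = 36 mm = 0.036 m.
The photon relation is f = c/λ, giving f = 8.328e9 Hz.
Converting to GHz: f = 8.328 GHz ≈ 8.33 GHz.

8.33 GHz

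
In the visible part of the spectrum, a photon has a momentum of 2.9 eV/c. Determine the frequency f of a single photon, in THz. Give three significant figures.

701 THz

In SI units: p = 2.9 eV/c = 1.5498 × 10^-27 kg·m/s.
Since f = pc/h for a photon, f = 7.012 × 10^14 Hz.
Converting to THz: f = 701.2 THz ≈ 701 THz.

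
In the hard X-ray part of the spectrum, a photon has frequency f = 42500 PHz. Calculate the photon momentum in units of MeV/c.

0.176 MeV/c

Convert to SI: f = 42500 PHz = 4.25e19 Hz.
Apply p = hf/c: p = 9.393e-23 kg·m/s.
Converting to MeV/c: p = 0.1758 MeV/c ≈ 0.176 MeV/c.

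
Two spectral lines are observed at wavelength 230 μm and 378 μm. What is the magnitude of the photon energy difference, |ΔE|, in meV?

2.11 meV

Using E = hc/λ: E₁ = 8.637·10^-22 J, E₂ = 5.255·10^-22 J.
|ΔE| = |8.637·10^-22 − 5.255·10^-22| = 3.38·10^-22 J = 2.11 meV.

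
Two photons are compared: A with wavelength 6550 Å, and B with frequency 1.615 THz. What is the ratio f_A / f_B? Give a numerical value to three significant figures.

f_A = 4.577 × 10^14 Hz (from wavelength = 6550 Å, via f = c/λ).
f_B = 1.615 × 10^12 Hz (from frequency = 1.615 THz, via f given directly).
Ratio = 4.577 × 10^14 / 1.615 × 10^12 = 283.

283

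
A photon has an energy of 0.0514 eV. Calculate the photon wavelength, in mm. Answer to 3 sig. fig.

First convert: E = 0.0514 eV = 8.2352e-21 J.
For a photon λ = hc/E, so λ = 2.412e-5 m.
Converting to mm: λ = 0.02412 mm ≈ 0.0241 mm.

0.0241 mm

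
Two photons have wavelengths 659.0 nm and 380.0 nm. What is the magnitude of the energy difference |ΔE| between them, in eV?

Using E = hc/λ: E₁ = 3.0143e-19 J, E₂ = 5.2275e-19 J.
|ΔE| = |3.0143e-19 − 5.2275e-19| = 2.21e-19 J = 1.38 eV.

1.38 eV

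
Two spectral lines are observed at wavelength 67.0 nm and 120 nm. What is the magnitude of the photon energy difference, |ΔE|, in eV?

8.17 eV

Using E = hc/λ: E₁ = 2.965·10^-18 J, E₂ = 1.655·10^-18 J.
|ΔE| = |2.965·10^-18 − 1.655·10^-18| = 1.31·10^-18 J = 8.17 eV.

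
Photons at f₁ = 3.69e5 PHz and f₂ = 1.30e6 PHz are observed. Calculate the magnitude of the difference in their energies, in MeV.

Using E = hf: E₁ = 2.445e-13 J, E₂ = 8.614e-13 J.
|ΔE| = |2.445e-13 − 8.614e-13| = 6.17e-13 J = 3.85 MeV.

3.85 MeV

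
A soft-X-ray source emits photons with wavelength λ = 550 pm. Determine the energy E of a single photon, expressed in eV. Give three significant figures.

2250 eV

First convert: λ = 550 pm = 5.5 × 10^-10 m.
The photon relation is E = hc/λ, giving E = 3.612 × 10^-16 J.
Converting to eV: E = 2254 eV ≈ 2250 eV.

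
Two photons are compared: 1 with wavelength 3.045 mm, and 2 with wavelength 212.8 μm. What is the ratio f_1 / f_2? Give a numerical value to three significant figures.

0.0699

f_1 = 9.845e10 Hz (from wavelength = 3.045 mm, via f = c/λ).
f_2 = 1.409e12 Hz (from wavelength = 212.8 μm, via f = c/λ).
Ratio = 9.845e10 / 1.409e12 = 0.0699.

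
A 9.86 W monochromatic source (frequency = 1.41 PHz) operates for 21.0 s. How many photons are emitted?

2.22 × 10^20 photons

Total energy: E_total = P·t = 9.86 × 21.0 = 207.1 J.
Per-photon energy: E = 9.343 × 10^-19 J.
N = E_total / E_photon = 2.22 × 10^20.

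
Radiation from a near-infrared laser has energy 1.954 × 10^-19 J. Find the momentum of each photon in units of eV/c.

1.22 eV/c

(c = 2.99792458 × 10^8 m/s, 1 eV = 1.602176634 × 10^-19 J.)
Since p = E/c for a photon, p = 6.518 × 10^-28 kg·m/s.
Converting to eV/c: p = 1.220 eV/c ≈ 1.22 eV/c.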